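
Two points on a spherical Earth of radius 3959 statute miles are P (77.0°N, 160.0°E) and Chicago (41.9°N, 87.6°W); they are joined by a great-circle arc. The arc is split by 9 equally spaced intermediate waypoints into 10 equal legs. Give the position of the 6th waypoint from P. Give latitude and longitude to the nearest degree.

Convert each endpoint to a unit vector on the sphere (x = cos φ cos λ, y = cos φ sin λ, z = sin φ).
The central angle between the endpoints is δ = arccos(p₁·p₂) ≈ 0.944 rad (54.1°).
Interpolate at f = 6/10 with slerp weights a = sin((1−f)δ)/sin δ ≈ 0.455, b = sin(fδ)/sin δ ≈ 0.662.
p = a·p₁ + b·p₂ ≈ (-0.076, -0.458, 0.886); φ = arcsin(p_z) ≈ 62.37°, λ = atan2(p_y, p_x) ≈ -99.38°.

≈ (62°N, 99°W)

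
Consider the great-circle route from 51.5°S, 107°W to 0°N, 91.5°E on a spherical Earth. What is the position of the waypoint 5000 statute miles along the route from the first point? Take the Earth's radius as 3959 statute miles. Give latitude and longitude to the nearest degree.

The haversine formula gives a central angle δ ≈ 2.202 rad (126.2°) between the endpoints. The total great-circle distance is δ·R ≈ 2.202 × 3959 ≈ 8719 mi, so the target fraction is f = 5000/8719 ≈ 0.573.
Interpolate at f ≈ 0.573 with slerp weights a = sin((1−f)δ)/sin δ ≈ 1.000, b = sin(fδ)/sin δ ≈ 1.181.
p = a·p₁ + b·p₂ ≈ (-0.213, 0.585, -0.783); φ = arcsin(p_z) ≈ -51.50°, λ = atan2(p_y, p_x) ≈ 110.00°.

≈ 52°S, 110°E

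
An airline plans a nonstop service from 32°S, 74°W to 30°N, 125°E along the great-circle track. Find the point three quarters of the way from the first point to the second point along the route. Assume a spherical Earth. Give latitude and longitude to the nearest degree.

Convert each endpoint to a unit vector on the sphere (x = cos φ cos λ, y = cos φ sin λ, z = sin φ).
The central angle between the endpoints is δ = arccos(p₁·p₂) ≈ 2.856 rad (163.6°).
Interpolate at f = 3/4 with slerp weights a = sin((1−f)δ)/sin δ ≈ 2.321, b = sin(fδ)/sin δ ≈ 2.982.
p = a·p₁ + b·p₂ ≈ (-0.939, 0.224, 0.261); φ = arcsin(p_z) ≈ 15.15°, λ = atan2(p_y, p_x) ≈ 166.60°.

≈ 15°N, 167°E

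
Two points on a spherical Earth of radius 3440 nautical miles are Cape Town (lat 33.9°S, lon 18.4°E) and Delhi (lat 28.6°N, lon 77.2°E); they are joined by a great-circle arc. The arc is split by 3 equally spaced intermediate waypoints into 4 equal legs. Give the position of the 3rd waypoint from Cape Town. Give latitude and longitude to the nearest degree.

≈ lat 13°N, lon 62°E

Convert each endpoint to a unit vector on the sphere (x = cos φ cos λ, y = cos φ sin λ, z = sin φ).
The central angle between the endpoints is δ = arccos(p₁·p₂) ≈ 1.460 rad (83.7°).
Interpolate at f = 3/4 with slerp weights a = sin((1−f)δ)/sin δ ≈ 0.359, b = sin(fδ)/sin δ ≈ 0.894.
p = a·p₁ + b·p₂ ≈ (0.457, 0.860, 0.228); φ = arcsin(p_z) ≈ 13.17°, λ = atan2(p_y, p_x) ≈ 62.02°.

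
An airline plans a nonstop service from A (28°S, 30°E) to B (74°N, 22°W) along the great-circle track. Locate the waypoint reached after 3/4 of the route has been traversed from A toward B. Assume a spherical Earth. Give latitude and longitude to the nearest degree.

≈ (51°N, 9°E)

The haversine formula gives a central angle δ ≈ 1.877 rad (107.5°) between the endpoints.
Interpolate at f = 3/4 with slerp weights a = sin((1−f)δ)/sin δ ≈ 0.474, b = sin(fδ)/sin δ ≈ 1.035.
p = a·p₁ + b·p₂ ≈ (0.627, 0.103, 0.772); φ = arcsin(p_z) ≈ 50.55°, λ = atan2(p_y, p_x) ≈ 9.28°.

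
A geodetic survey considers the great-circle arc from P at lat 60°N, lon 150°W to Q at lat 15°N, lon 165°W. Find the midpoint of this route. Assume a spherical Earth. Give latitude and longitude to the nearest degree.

Write both endpoints as unit vectors p₁, p₂ with components (cos φ cos λ, cos φ sin λ, sin φ).
The central angle between the endpoints is δ = arccos(p₁·p₂) ≈ 0.808 rad (46.3°).
Interpolate at f = 1/2 with slerp weights a = sin((1−f)δ)/sin δ ≈ 0.544, b = sin(fδ)/sin δ ≈ 0.544.
p = a·p₁ + b·p₂ ≈ (-0.743, -0.272, 0.612); φ = arcsin(p_z) ≈ 37.71°, λ = atan2(p_y, p_x) ≈ -159.90°.

≈ lat 38°N, lon 160°W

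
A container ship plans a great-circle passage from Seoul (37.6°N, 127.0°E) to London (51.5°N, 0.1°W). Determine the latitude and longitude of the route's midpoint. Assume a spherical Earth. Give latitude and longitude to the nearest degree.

≈ 65°N, 77°E

Convert each endpoint to a unit vector on the sphere (x = cos φ cos λ, y = cos φ sin λ, z = sin φ).
The central angle between the endpoints is δ = arccos(p₁·p₂) ≈ 1.390 rad (79.6°).
Interpolate at f = 1/2 with slerp weights a = sin((1−f)δ)/sin δ ≈ 0.651, b = sin(fδ)/sin δ ≈ 0.651.
p = a·p₁ + b·p₂ ≈ (0.095, 0.411, 0.907); φ = arcsin(p_z) ≈ 65.04°, λ = atan2(p_y, p_x) ≈ 77.01°.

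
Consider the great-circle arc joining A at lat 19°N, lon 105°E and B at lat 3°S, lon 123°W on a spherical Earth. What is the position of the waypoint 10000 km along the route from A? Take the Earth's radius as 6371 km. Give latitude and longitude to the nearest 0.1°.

≈ lat 12.1°N, lon 160.8°W

From cos δ = sin φ₁ sin φ₂ + cos φ₁ cos φ₂ cos Δλ, the central angle is δ ≈ 2.277 rad (130.5°). The total great-circle distance is δ·R ≈ 2.277 × 6371 ≈ 14506 km, so the target fraction is f = 10000/14506 ≈ 0.689.
Interpolate at f ≈ 0.689 with slerp weights a = sin((1−f)δ)/sin δ ≈ 0.854, b = sin(fδ)/sin δ ≈ 1.314.
p = a·p₁ + b·p₂ ≈ (-0.924, -0.321, 0.209); φ = arcsin(p_z) ≈ 12.08°, λ = atan2(p_y, p_x) ≈ -160.85°.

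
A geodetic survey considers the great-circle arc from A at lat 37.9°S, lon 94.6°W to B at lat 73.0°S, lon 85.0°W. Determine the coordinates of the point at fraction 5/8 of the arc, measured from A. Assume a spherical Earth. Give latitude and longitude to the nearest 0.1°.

≈ lat 59.9°S, lon 91.0°W

The haversine formula gives a central angle δ ≈ 0.618 rad (35.4°) between the endpoints.
Interpolate at f = 5/8 with slerp weights a = sin((1−f)δ)/sin δ ≈ 0.396, b = sin(fδ)/sin δ ≈ 0.650.
p = a·p₁ + b·p₂ ≈ (-0.009, -0.501, -0.865); φ = arcsin(p_z) ≈ -59.92°, λ = atan2(p_y, p_x) ≈ -90.97°.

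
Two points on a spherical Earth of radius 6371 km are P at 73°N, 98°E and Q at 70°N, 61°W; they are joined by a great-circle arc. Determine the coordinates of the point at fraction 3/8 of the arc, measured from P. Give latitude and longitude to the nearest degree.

≈ 85°N, 61°E

Write both endpoints as unit vectors p₁, p₂ with components (cos φ cos λ, cos φ sin λ, sin φ).
The central angle between the endpoints is δ = arccos(p₁·p₂) ≈ 0.635 rad (36.4°).
Interpolate at f = 3/8 with slerp weights a = sin((1−f)δ)/sin δ ≈ 0.652, b = sin(fδ)/sin δ ≈ 0.398.
p = a·p₁ + b·p₂ ≈ (0.039, 0.070, 0.997); φ = arcsin(p_z) ≈ 85.41°, λ = atan2(p_y, p_x) ≈ 60.51°.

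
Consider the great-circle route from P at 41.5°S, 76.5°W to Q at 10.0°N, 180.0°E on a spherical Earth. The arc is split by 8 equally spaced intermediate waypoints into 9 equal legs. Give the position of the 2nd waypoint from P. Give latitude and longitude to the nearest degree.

Write both endpoints as unit vectors p₁, p₂ with components (cos φ cos λ, cos φ sin λ, sin φ).
The central angle between the endpoints is δ = arccos(p₁·p₂) ≈ 1.862 rad (106.7°).
Interpolate at f = 2/9 with slerp weights a = sin((1−f)δ)/sin δ ≈ 1.036, b = sin(fδ)/sin δ ≈ 0.420.
p = a·p₁ + b·p₂ ≈ (-0.232, -0.755, -0.614); φ = arcsin(p_z) ≈ -37.86°, λ = atan2(p_y, p_x) ≈ -107.11°.

≈ 38°S, 107°W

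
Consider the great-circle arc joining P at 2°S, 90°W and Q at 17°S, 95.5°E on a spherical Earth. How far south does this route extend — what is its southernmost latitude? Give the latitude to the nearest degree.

≈ 74°S

The great circle lies in the plane with unit normal n̂ = (p₁ × p₂)/|p₁ × p₂|.
Here n̂_z ≈ -0.271; the vertex latitude is φ_max = arccos|n̂_z| ≈ 74.3°.
Check via Clairaut: cos φ_max = |cos φ₁| · sin C = cos(2.0°)·sin(164.3°) ≈ 0.271, again giving ≈ 74.3°.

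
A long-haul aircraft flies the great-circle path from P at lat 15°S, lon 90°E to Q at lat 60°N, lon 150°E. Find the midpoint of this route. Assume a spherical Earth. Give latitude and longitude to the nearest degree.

≈ lat 25°N, lon 110°E

Write both endpoints as unit vectors p₁, p₂ with components (cos φ cos λ, cos φ sin λ, sin φ).
The central angle between the endpoints is δ = arccos(p₁·p₂) ≈ 1.553 rad (89.0°).
Interpolate at f = 1/2 with slerp weights a = sin((1−f)δ)/sin δ ≈ 0.701, b = sin(fδ)/sin δ ≈ 0.701.
p = a·p₁ + b·p₂ ≈ (-0.304, 0.852, 0.426); φ = arcsin(p_z) ≈ 25.19°, λ = atan2(p_y, p_x) ≈ 109.60°.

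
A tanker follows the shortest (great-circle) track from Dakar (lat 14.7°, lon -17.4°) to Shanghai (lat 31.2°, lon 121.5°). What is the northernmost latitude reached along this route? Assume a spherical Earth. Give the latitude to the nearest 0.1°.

≈ 51.3°

The great circle lies in the plane with unit normal n̂ = (p₁ × p₂)/|p₁ × p₂|.
Here n̂_z ≈ +0.625; the vertex latitude is φ_max = arccos|n̂_z| ≈ 51.3°.
Check via Clairaut: cos φ_max = |cos φ₁| · sin C = cos(14.7°)·sin(40.2°) ≈ 0.625, again giving ≈ 51.3°.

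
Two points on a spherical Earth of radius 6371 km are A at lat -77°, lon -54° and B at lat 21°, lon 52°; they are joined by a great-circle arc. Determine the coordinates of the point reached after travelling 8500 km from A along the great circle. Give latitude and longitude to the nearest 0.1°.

Write both endpoints as unit vectors p₁, p₂ with components (cos φ cos λ, cos φ sin λ, sin φ).
The central angle between the endpoints is δ = arccos(p₁·p₂) ≈ 1.990 rad (114.0°). The total great-circle distance is δ·R ≈ 1.990 × 6371 ≈ 12679 km, so the target fraction is f = 8500/12679 ≈ 0.670.
Interpolate at f ≈ 0.670 with slerp weights a = sin((1−f)δ)/sin δ ≈ 0.668, b = sin(fδ)/sin δ ≈ 1.064.
p = a·p₁ + b·p₂ ≈ (0.700, 0.661, -0.269); φ = arcsin(p_z) ≈ -15.61°, λ = atan2(p_y, p_x) ≈ 43.38°.

≈ lat -15.6°, lon 43.4°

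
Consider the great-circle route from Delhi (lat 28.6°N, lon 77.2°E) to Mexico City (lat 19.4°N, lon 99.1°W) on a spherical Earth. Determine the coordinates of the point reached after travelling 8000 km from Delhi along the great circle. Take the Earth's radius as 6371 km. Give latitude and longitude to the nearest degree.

≈ lat 79°N, lon 80°W

Write both endpoints as unit vectors p₁, p₂ with components (cos φ cos λ, cos φ sin λ, sin φ).
The central angle between the endpoints is δ = arccos(p₁·p₂) ≈ 2.302 rad (131.9°). The total great-circle distance is δ·R ≈ 2.302 × 6371 ≈ 14663 km, so the target fraction is f = 8000/14663 ≈ 0.546.
Interpolate at f ≈ 0.546 with slerp weights a = sin((1−f)δ)/sin δ ≈ 1.162, b = sin(fδ)/sin δ ≈ 1.277.
p = a·p₁ + b·p₂ ≈ (0.036, -0.194, 0.980); φ = arcsin(p_z) ≈ 78.61°, λ = atan2(p_y, p_x) ≈ -79.62°.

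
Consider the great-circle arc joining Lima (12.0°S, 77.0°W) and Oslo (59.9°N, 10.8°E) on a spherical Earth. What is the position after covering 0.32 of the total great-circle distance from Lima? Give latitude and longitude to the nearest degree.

≈ 15°N, 61°W

From cos δ = sin φ₁ sin φ₂ + cos φ₁ cos φ₂ cos Δλ, the central angle is δ ≈ 1.733 rad (99.3°).
Interpolate at f = 0.32 with slerp weights a = sin((1−f)δ)/sin δ ≈ 0.936, b = sin(fδ)/sin δ ≈ 0.533.
p = a·p₁ + b·p₂ ≈ (0.469, -0.842, 0.267); φ = arcsin(p_z) ≈ 15.48°, λ = atan2(p_y, p_x) ≈ -60.90°.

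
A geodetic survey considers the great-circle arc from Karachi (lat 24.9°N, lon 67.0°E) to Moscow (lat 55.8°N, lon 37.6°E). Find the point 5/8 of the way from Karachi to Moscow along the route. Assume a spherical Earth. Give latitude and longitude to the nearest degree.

Write both endpoints as unit vectors p₁, p₂ with components (cos φ cos λ, cos φ sin λ, sin φ).
The central angle between the endpoints is δ = arccos(p₁·p₂) ≈ 0.656 rad (37.6°).
Interpolate at f = 5/8 with slerp weights a = sin((1−f)δ)/sin δ ≈ 0.399, b = sin(fδ)/sin δ ≈ 0.654.
p = a·p₁ + b·p₂ ≈ (0.433, 0.557, 0.709); φ = arcsin(p_z) ≈ 45.12°, λ = atan2(p_y, p_x) ≈ 52.19°.

≈ lat 45°N, lon 52°E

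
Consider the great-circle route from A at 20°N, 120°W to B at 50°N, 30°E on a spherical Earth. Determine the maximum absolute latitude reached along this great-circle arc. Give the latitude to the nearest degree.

≈ 72°N

The great circle lies in the plane with unit normal n̂ = (p₁ × p₂)/|p₁ × p₂|.
Here n̂_z ≈ +0.313; the vertex latitude is φ_max = arccos|n̂_z| ≈ 71.8°.
Check via Clairaut: cos φ_max = |cos φ₁| · sin C = cos(20.0°)·sin(19.4°) ≈ 0.313, again giving ≈ 71.8°.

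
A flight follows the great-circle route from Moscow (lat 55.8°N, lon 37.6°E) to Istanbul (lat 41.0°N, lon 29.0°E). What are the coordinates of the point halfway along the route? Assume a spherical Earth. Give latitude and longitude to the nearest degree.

≈ lat 48°N, lon 33°E

Write both endpoints as unit vectors p₁, p₂ with components (cos φ cos λ, cos φ sin λ, sin φ).
The central angle between the endpoints is δ = arccos(p₁·p₂) ≈ 0.276 rad (15.8°).
Interpolate at f = 1/2 with slerp weights a = sin((1−f)δ)/sin δ ≈ 0.505, b = sin(fδ)/sin δ ≈ 0.505.
p = a·p₁ + b·p₂ ≈ (0.558, 0.358, 0.749); φ = arcsin(p_z) ≈ 48.48°, λ = atan2(p_y, p_x) ≈ 32.67°.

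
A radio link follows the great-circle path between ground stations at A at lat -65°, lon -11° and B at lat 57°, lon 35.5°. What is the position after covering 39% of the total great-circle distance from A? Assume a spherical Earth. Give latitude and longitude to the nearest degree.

≈ lat -18°, lon 12°

Write both endpoints as unit vectors p₁, p₂ with components (cos φ cos λ, cos φ sin λ, sin φ).
The central angle between the endpoints is δ = arccos(p₁·p₂) ≈ 2.216 rad (127.0°).
Interpolate at f = 0.39 with slerp weights a = sin((1−f)δ)/sin δ ≈ 1.222, b = sin(fδ)/sin δ ≈ 0.952.
p = a·p₁ + b·p₂ ≈ (0.929, 0.203, -0.309); φ = arcsin(p_z) ≈ -17.99°, λ = atan2(p_y, p_x) ≈ 12.30°.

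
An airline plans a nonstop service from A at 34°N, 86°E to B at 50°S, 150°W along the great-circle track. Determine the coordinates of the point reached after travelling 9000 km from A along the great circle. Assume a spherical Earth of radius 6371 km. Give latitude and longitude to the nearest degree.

≈ 25°S, 144°E

Convert each endpoint to a unit vector on the sphere (x = cos φ cos λ, y = cos φ sin λ, z = sin φ).
The central angle between the endpoints is δ = arccos(p₁·p₂) ≈ 2.384 rad (136.6°). The total great-circle distance is δ·R ≈ 2.384 × 6371 ≈ 15187 km, so the target fraction is f = 9000/15187 ≈ 0.593.
Interpolate at f ≈ 0.593 with slerp weights a = sin((1−f)δ)/sin δ ≈ 1.201, b = sin(fδ)/sin δ ≈ 1.437.
p = a·p₁ + b·p₂ ≈ (-0.730, 0.532, -0.429); φ = arcsin(p_z) ≈ -25.40°, λ = atan2(p_y, p_x) ≈ 143.95°.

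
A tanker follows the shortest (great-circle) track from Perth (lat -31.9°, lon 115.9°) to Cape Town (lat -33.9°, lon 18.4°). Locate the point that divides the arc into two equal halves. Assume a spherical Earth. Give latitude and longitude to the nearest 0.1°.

Convert each endpoint to a unit vector on the sphere (x = cos φ cos λ, y = cos φ sin λ, z = sin φ).
The central angle between the endpoints is δ = arccos(p₁·p₂) ≈ 1.367 rad (78.3°).
Interpolate at f = 1/2 with slerp weights a = sin((1−f)δ)/sin δ ≈ 0.645, b = sin(fδ)/sin δ ≈ 0.645.
p = a·p₁ + b·p₂ ≈ (0.269, 0.661, -0.700); φ = arcsin(p_z) ≈ -44.45°, λ = atan2(p_y, p_x) ≈ 67.89°.

≈ lat -44.5°, lon 67.9°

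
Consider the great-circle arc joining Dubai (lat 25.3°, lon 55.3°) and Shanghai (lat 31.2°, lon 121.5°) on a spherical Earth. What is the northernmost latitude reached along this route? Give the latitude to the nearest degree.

The great circle lies in the plane with unit normal n̂ = (p₁ × p₂)/|p₁ × p₂|.
Here n̂_z ≈ +0.837; the vertex latitude is φ_max = arccos|n̂_z| ≈ 33.2°.
Check via Clairaut: cos φ_max = |cos φ₁| · sin C = cos(25.3°)·sin(67.7°) ≈ 0.837, again giving ≈ 33.2°.

≈ 33°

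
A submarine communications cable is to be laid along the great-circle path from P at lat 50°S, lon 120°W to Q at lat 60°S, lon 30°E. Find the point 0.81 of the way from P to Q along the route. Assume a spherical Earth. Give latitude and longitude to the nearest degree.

≈ lat 72°S, lon 16°E

Write both endpoints as unit vectors p₁, p₂ with components (cos φ cos λ, cos φ sin λ, sin φ).
The central angle between the endpoints is δ = arccos(p₁·p₂) ≈ 1.176 rad (67.4°).
Interpolate at f = 0.81 with slerp weights a = sin((1−f)δ)/sin δ ≈ 0.240, b = sin(fδ)/sin δ ≈ 0.883.
p = a·p₁ + b·p₂ ≈ (0.305, 0.087, -0.948); φ = arcsin(p_z) ≈ -71.50°, λ = atan2(p_y, p_x) ≈ 15.93°.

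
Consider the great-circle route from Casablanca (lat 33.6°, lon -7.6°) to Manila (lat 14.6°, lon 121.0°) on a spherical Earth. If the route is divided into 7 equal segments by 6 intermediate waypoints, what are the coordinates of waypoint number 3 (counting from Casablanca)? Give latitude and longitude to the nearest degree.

≈ lat 47°, lon 54°

From cos δ = sin φ₁ sin φ₂ + cos φ₁ cos φ₂ cos Δλ, the central angle is δ ≈ 1.943 rad (111.3°).
Interpolate at f = 3/7 with slerp weights a = sin((1−f)δ)/sin δ ≈ 0.961, b = sin(fδ)/sin δ ≈ 0.794.
p = a·p₁ + b·p₂ ≈ (0.398, 0.553, 0.732); φ = arcsin(p_z) ≈ 47.07°, λ = atan2(p_y, p_x) ≈ 54.23°.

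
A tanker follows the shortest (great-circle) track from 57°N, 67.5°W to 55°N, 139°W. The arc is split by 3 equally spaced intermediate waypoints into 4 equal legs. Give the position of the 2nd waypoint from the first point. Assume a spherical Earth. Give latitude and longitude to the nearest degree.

≈ 61°N, 104°W

The haversine formula gives a central angle δ ≈ 0.666 rad (38.2°) between the endpoints.
Interpolate at f = 2/4 with slerp weights a = sin((1−f)δ)/sin δ ≈ 0.529, b = sin(fδ)/sin δ ≈ 0.529.
p = a·p₁ + b·p₂ ≈ (-0.119, -0.465, 0.877); φ = arcsin(p_z) ≈ 61.30°, λ = atan2(p_y, p_x) ≈ -104.32°.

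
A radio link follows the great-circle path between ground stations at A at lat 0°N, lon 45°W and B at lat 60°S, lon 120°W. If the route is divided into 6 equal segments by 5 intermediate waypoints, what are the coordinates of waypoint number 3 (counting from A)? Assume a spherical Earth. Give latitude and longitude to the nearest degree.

Write both endpoints as unit vectors p₁, p₂ with components (cos φ cos λ, cos φ sin λ, sin φ).
The central angle between the endpoints is δ = arccos(p₁·p₂) ≈ 1.441 rad (82.6°).
Interpolate at f = 3/6 with slerp weights a = sin((1−f)δ)/sin δ ≈ 0.665, b = sin(fδ)/sin δ ≈ 0.665.
p = a·p₁ + b·p₂ ≈ (0.304, -0.759, -0.576); φ = arcsin(p_z) ≈ -35.19°, λ = atan2(p_y, p_x) ≈ -68.15°.

≈ lat 35°S, lon 68°W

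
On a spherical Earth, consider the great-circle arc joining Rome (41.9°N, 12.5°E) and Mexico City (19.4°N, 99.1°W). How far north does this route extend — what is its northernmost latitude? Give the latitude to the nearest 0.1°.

≈ 49.2°N

The great circle lies in the plane with unit normal n̂ = (p₁ × p₂)/|p₁ × p₂|.
Here n̂_z ≈ -0.653; the vertex latitude is φ_max = arccos|n̂_z| ≈ 49.2°.
Check via Clairaut: cos φ_max = |cos φ₁| · sin C = cos(41.9°)·sin(61.4°) ≈ 0.653, again giving ≈ 49.2°.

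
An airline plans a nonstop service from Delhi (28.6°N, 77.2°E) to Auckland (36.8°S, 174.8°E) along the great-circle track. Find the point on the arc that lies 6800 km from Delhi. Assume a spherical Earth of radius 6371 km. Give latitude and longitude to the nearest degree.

Convert each endpoint to a unit vector on the sphere (x = cos φ cos λ, y = cos φ sin λ, z = sin φ).
The central angle between the endpoints is δ = arccos(p₁·p₂) ≈ 1.960 rad (112.3°). The total great-circle distance is δ·R ≈ 1.960 × 6371 ≈ 12489 km, so the target fraction is f = 6800/12489 ≈ 0.544.
Interpolate at f ≈ 0.544 with slerp weights a = sin((1−f)δ)/sin δ ≈ 0.842, b = sin(fδ)/sin δ ≈ 0.947.
p = a·p₁ + b·p₂ ≈ (-0.591, 0.790, -0.164); φ = arcsin(p_z) ≈ -9.45°, λ = atan2(p_y, p_x) ≈ 126.83°.

≈ 9°S, 127°E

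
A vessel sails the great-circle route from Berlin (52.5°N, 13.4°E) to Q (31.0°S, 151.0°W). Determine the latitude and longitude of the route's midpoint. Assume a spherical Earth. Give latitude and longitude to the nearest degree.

Convert each endpoint to a unit vector on the sphere (x = cos φ cos λ, y = cos φ sin λ, z = sin φ).
The central angle between the endpoints is δ = arccos(p₁·p₂) ≈ 2.717 rad (155.7°).
Interpolate at f = 1/2 with slerp weights a = sin((1−f)δ)/sin δ ≈ 2.373, b = sin(fδ)/sin δ ≈ 2.373.
p = a·p₁ + b·p₂ ≈ (-0.374, -0.651, 0.660); φ = arcsin(p_z) ≈ 41.33°, λ = atan2(p_y, p_x) ≈ -119.85°.

≈ (41°N, 120°W)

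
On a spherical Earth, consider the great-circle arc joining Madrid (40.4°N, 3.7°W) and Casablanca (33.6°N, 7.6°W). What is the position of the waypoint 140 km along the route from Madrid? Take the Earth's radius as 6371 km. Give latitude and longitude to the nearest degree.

≈ (39°N, 4°W)

The haversine formula gives a central angle δ ≈ 0.131 rad (7.5°) between the endpoints. The total great-circle distance is δ·R ≈ 0.131 × 6371 ≈ 831 km, so the target fraction is f = 140/831 ≈ 0.168.
Interpolate at f ≈ 0.168 with slerp weights a = sin((1−f)δ)/sin δ ≈ 0.832, b = sin(fδ)/sin δ ≈ 0.169.
p = a·p₁ + b·p₂ ≈ (0.772, -0.060, 0.633); φ = arcsin(p_z) ≈ 39.26°, λ = atan2(p_y, p_x) ≈ -4.41°.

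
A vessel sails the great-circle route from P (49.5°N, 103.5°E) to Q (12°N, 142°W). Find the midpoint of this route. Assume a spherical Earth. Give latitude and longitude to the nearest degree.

≈ (46°N, 178°E)

Write both endpoints as unit vectors p₁, p₂ with components (cos φ cos λ, cos φ sin λ, sin φ).
The central angle between the endpoints is δ = arccos(p₁·p₂) ≈ 1.676 rad (96.0°).
Interpolate at f = 1/2 with slerp weights a = sin((1−f)δ)/sin δ ≈ 0.748, b = sin(fδ)/sin δ ≈ 0.748.
p = a·p₁ + b·p₂ ≈ (-0.690, 0.022, 0.724); φ = arcsin(p_z) ≈ 46.38°, λ = atan2(p_y, p_x) ≈ 178.18°.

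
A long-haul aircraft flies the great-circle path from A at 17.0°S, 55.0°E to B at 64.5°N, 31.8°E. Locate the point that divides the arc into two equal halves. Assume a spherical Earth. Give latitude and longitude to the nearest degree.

≈ 24°N, 48°E

Convert each endpoint to a unit vector on the sphere (x = cos φ cos λ, y = cos φ sin λ, z = sin φ).
The central angle between the endpoints is δ = arccos(p₁·p₂) ≈ 1.456 rad (83.4°).
Interpolate at f = 1/2 with slerp weights a = sin((1−f)δ)/sin δ ≈ 0.670, b = sin(fδ)/sin δ ≈ 0.670.
p = a·p₁ + b·p₂ ≈ (0.612, 0.677, 0.409); φ = arcsin(p_z) ≈ 24.12°, λ = atan2(p_y, p_x) ≈ 47.85°.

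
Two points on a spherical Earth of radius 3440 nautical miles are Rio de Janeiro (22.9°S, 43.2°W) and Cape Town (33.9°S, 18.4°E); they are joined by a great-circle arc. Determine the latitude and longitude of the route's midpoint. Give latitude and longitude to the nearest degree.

The haversine formula gives a central angle δ ≈ 0.951 rad (54.5°) between the endpoints.
Interpolate at f = 1/2 with slerp weights a = sin((1−f)δ)/sin δ ≈ 0.562, b = sin(fδ)/sin δ ≈ 0.562.
p = a·p₁ + b·p₂ ≈ (0.821, -0.207, -0.533); φ = arcsin(p_z) ≈ -32.18°, λ = atan2(p_y, p_x) ≈ -14.18°.

≈ 32°S, 14°W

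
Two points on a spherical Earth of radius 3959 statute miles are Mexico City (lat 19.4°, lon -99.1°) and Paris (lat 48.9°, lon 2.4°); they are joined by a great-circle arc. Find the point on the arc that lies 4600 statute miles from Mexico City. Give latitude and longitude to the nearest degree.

Write both endpoints as unit vectors p₁, p₂ with components (cos φ cos λ, cos φ sin λ, sin φ).
The central angle between the endpoints is δ = arccos(p₁·p₂) ≈ 1.444 rad (82.7°). The total great-circle distance is δ·R ≈ 1.444 × 3959 ≈ 5716 mi, so the target fraction is f = 4600/5716 ≈ 0.805.
Interpolate at f ≈ 0.805 with slerp weights a = sin((1−f)δ)/sin δ ≈ 0.280, b = sin(fδ)/sin δ ≈ 0.925.
p = a·p₁ + b·p₂ ≈ (0.566, -0.236, 0.790); φ = arcsin(p_z) ≈ 52.20°, λ = atan2(p_y, p_x) ≈ -22.62°.

≈ lat 52°, lon -23°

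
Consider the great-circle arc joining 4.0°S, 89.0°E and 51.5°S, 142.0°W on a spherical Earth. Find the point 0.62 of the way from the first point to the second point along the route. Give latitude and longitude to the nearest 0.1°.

Convert each endpoint to a unit vector on the sphere (x = cos φ cos λ, y = cos φ sin λ, z = sin φ).
The central angle between the endpoints is δ = arccos(p₁·p₂) ≈ 1.914 rad (109.6°).
Interpolate at f = 0.62 with slerp weights a = sin((1−f)δ)/sin δ ≈ 0.706, b = sin(fδ)/sin δ ≈ 0.984.
p = a·p₁ + b·p₂ ≈ (-0.471, 0.327, -0.820); φ = arcsin(p_z) ≈ -55.05°, λ = atan2(p_y, p_x) ≈ 145.22°.

≈ 55.0°S, 145.2°E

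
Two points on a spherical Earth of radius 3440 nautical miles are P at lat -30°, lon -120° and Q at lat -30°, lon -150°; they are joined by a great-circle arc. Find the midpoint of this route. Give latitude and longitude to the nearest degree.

From cos δ = sin φ₁ sin φ₂ + cos φ₁ cos φ₂ cos Δλ, the central angle is δ ≈ 0.452 rad (25.9°).
Interpolate at f = 1/2 with slerp weights a = sin((1−f)δ)/sin δ ≈ 0.513, b = sin(fδ)/sin δ ≈ 0.513.
p = a·p₁ + b·p₂ ≈ (-0.607, -0.607, -0.513); φ = arcsin(p_z) ≈ -30.87°, λ = atan2(p_y, p_x) ≈ -135.00°.

≈ lat -31°, lon -135°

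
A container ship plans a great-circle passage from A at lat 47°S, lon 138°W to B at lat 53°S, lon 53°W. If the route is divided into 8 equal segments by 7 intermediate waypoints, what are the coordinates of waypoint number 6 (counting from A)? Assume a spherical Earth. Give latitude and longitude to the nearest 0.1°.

Write both endpoints as unit vectors p₁, p₂ with components (cos φ cos λ, cos φ sin λ, sin φ).
The central angle between the endpoints is δ = arccos(p₁·p₂) ≈ 0.902 rad (51.7°).
Interpolate at f = 6/8 with slerp weights a = sin((1−f)δ)/sin δ ≈ 0.285, b = sin(fδ)/sin δ ≈ 0.798.
p = a·p₁ + b·p₂ ≈ (0.145, -0.514, -0.846); φ = arcsin(p_z) ≈ -57.75°, λ = atan2(p_y, p_x) ≈ -74.28°.

≈ lat 57.8°S, lon 74.3°W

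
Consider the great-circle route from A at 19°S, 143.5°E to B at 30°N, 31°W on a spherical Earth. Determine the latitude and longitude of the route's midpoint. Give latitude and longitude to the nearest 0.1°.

≈ 56.0°N, 98.7°E

Convert each endpoint to a unit vector on the sphere (x = cos φ cos λ, y = cos φ sin λ, z = sin φ).
The central angle between the endpoints is δ = arccos(p₁·p₂) ≈ 2.931 rad (167.9°).
Interpolate at f = 1/2 with slerp weights a = sin((1−f)δ)/sin δ ≈ 4.752, b = sin(fδ)/sin δ ≈ 4.752.
p = a·p₁ + b·p₂ ≈ (-0.084, 0.553, 0.829); φ = arcsin(p_z) ≈ 55.98°, λ = atan2(p_y, p_x) ≈ 98.66°.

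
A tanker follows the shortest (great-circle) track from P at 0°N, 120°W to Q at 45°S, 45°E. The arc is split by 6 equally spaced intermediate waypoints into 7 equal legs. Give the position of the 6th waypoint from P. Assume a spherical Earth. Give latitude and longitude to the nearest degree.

The haversine formula gives a central angle δ ≈ 2.323 rad (133.1°) between the endpoints.
Interpolate at f = 6/7 with slerp weights a = sin((1−f)δ)/sin δ ≈ 0.446, b = sin(fδ)/sin δ ≈ 1.250.
p = a·p₁ + b·p₂ ≈ (0.402, 0.239, -0.884); φ = arcsin(p_z) ≈ -62.12°, λ = atan2(p_y, p_x) ≈ 30.71°.

≈ 62°S, 31°E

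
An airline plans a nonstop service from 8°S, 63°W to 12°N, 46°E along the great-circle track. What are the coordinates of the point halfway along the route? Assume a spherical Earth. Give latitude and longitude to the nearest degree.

Convert each endpoint to a unit vector on the sphere (x = cos φ cos λ, y = cos φ sin λ, z = sin φ).
The central angle between the endpoints is δ = arccos(p₁·p₂) ≈ 1.922 rad (110.1°).
Interpolate at f = 1/2 with slerp weights a = sin((1−f)δ)/sin δ ≈ 0.873, b = sin(fδ)/sin δ ≈ 0.873.
p = a·p₁ + b·p₂ ≈ (0.986, -0.156, 0.060); φ = arcsin(p_z) ≈ 3.44°, λ = atan2(p_y, p_x) ≈ -8.99°.

≈ 3°N, 9°W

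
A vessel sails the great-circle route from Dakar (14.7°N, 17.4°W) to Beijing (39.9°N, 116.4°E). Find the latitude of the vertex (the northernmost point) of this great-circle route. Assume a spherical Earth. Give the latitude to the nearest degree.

The great circle lies in the plane with unit normal n̂ = (p₁ × p₂)/|p₁ × p₂|.
Here n̂_z ≈ +0.572; the vertex latitude is φ_max = arccos|n̂_z| ≈ 55.1°.

≈ 55°N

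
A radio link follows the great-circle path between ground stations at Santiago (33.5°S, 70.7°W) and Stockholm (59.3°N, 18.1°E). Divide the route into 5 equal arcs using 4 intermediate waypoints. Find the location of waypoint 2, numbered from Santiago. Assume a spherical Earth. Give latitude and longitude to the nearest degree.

≈ (7°N, 46°W)

Write both endpoints as unit vectors p₁, p₂ with components (cos φ cos λ, cos φ sin λ, sin φ).
The central angle between the endpoints is δ = arccos(p₁·p₂) ≈ 2.055 rad (117.8°).
Interpolate at f = 2/5 with slerp weights a = sin((1−f)δ)/sin δ ≈ 1.066, b = sin(fδ)/sin δ ≈ 0.828.
p = a·p₁ + b·p₂ ≈ (0.696, -0.708, 0.123); φ = arcsin(p_z) ≈ 7.08°, λ = atan2(p_y, p_x) ≈ -45.50°.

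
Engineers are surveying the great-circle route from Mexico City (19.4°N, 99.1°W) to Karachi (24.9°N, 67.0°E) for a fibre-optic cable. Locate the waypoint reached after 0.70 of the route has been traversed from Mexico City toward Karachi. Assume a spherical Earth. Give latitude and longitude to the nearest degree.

≈ 61°N, 42°E

Write both endpoints as unit vectors p₁, p₂ with components (cos φ cos λ, cos φ sin λ, sin φ).
The central angle between the endpoints is δ = arccos(p₁·p₂) ≈ 2.333 rad (133.7°).
Interpolate at f = 0.70 with slerp weights a = sin((1−f)δ)/sin δ ≈ 0.891, b = sin(fδ)/sin δ ≈ 1.380.
p = a·p₁ + b·p₂ ≈ (0.356, 0.323, 0.877); φ = arcsin(p_z) ≈ 61.27°, λ = atan2(p_y, p_x) ≈ 42.17°.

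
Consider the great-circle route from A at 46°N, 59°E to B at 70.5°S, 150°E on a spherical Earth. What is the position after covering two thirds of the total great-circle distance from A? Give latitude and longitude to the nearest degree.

Convert each endpoint to a unit vector on the sphere (x = cos φ cos λ, y = cos φ sin λ, z = sin φ).
The central angle between the endpoints is δ = arccos(p₁·p₂) ≈ 2.321 rad (133.0°).
Interpolate at f = 2/3 with slerp weights a = sin((1−f)δ)/sin δ ≈ 0.956, b = sin(fδ)/sin δ ≈ 1.367.
p = a·p₁ + b·p₂ ≈ (-0.053, 0.797, -0.601); φ = arcsin(p_z) ≈ -36.96°, λ = atan2(p_y, p_x) ≈ 93.82°.

≈ 37°S, 94°E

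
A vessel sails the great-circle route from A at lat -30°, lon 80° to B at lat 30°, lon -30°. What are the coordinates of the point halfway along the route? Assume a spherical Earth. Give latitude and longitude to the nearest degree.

The haversine formula gives a central angle δ ≈ 2.102 rad (120.4°) between the endpoints.
Interpolate at f = 1/2 with slerp weights a = sin((1−f)δ)/sin δ ≈ 1.007, b = sin(fδ)/sin δ ≈ 1.007.
p = a·p₁ + b·p₂ ≈ (0.906, 0.423, 0.000); φ = arcsin(p_z) ≈ 0.00°, λ = atan2(p_y, p_x) ≈ 25.00°.

≈ lat 0°, lon 25°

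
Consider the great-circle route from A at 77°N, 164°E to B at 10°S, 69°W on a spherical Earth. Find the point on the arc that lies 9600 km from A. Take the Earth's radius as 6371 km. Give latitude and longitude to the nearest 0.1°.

Convert each endpoint to a unit vector on the sphere (x = cos φ cos λ, y = cos φ sin λ, z = sin φ).
The central angle between the endpoints is δ = arccos(p₁·p₂) ≈ 1.878 rad (107.6°). The total great-circle distance is δ·R ≈ 1.878 × 6371 ≈ 11966 km, so the target fraction is f = 9600/11966 ≈ 0.802.
Interpolate at f ≈ 0.802 with slerp weights a = sin((1−f)δ)/sin δ ≈ 0.381, b = sin(fδ)/sin δ ≈ 1.047.
p = a·p₁ + b·p₂ ≈ (0.287, -0.939, 0.189); φ = arcsin(p_z) ≈ 10.90°, λ = atan2(p_y, p_x) ≈ -72.99°.

≈ 10.9°N, 73.0°W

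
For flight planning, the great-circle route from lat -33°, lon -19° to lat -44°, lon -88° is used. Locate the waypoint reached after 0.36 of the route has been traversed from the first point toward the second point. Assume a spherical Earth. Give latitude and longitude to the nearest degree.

Convert each endpoint to a unit vector on the sphere (x = cos φ cos λ, y = cos φ sin λ, z = sin φ).
The central angle between the endpoints is δ = arccos(p₁·p₂) ≈ 0.934 rad (53.5°).
Interpolate at f = 0.36 with slerp weights a = sin((1−f)δ)/sin δ ≈ 0.700, b = sin(fδ)/sin δ ≈ 0.410.
p = a·p₁ + b·p₂ ≈ (0.565, -0.486, -0.666); φ = arcsin(p_z) ≈ -41.78°, λ = atan2(p_y, p_x) ≈ -40.69°.

≈ lat -42°, lon -41°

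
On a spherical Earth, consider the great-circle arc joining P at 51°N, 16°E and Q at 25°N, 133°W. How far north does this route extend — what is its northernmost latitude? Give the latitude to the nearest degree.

The great circle lies in the plane with unit normal n̂ = (p₁ × p₂)/|p₁ × p₂|.
Here n̂_z ≈ -0.298; the vertex latitude is φ_max = arccos|n̂_z| ≈ 72.7°.
Check via Clairaut: cos φ_max = |cos φ₁| · sin C = cos(51.0°)·sin(28.2°) ≈ 0.298, again giving ≈ 72.7°.

≈ 73°N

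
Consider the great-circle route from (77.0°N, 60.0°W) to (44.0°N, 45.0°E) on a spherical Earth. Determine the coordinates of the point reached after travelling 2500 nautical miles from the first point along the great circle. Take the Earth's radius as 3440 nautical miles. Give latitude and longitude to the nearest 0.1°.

≈ (52.5°N, 40.9°E)

Convert each endpoint to a unit vector on the sphere (x = cos φ cos λ, y = cos φ sin λ, z = sin φ).
The central angle between the endpoints is δ = arccos(p₁·p₂) ≈ 0.883 rad (50.6°). The total great-circle distance is δ·R ≈ 0.883 × 3440 ≈ 3037 nmi, so the target fraction is f = 2500/3037 ≈ 0.823.
Interpolate at f ≈ 0.823 with slerp weights a = sin((1−f)δ)/sin δ ≈ 0.201, b = sin(fδ)/sin δ ≈ 0.860.
p = a·p₁ + b·p₂ ≈ (0.460, 0.398, 0.794); φ = arcsin(p_z) ≈ 52.52°, λ = atan2(p_y, p_x) ≈ 40.88°.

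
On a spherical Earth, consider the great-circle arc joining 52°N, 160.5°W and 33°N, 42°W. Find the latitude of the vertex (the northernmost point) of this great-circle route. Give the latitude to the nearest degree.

≈ 63°N

The great circle lies in the plane with unit normal n̂ = (p₁ × p₂)/|p₁ × p₂|.
Here n̂_z ≈ +0.462; the vertex latitude is φ_max = arccos|n̂_z| ≈ 62.5°.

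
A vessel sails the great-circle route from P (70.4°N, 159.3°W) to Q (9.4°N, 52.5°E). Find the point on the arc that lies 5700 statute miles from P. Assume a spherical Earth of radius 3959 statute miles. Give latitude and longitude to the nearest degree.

≈ (24°N, 55°E)

Convert each endpoint to a unit vector on the sphere (x = cos φ cos λ, y = cos φ sin λ, z = sin φ).
The central angle between the endpoints is δ = arccos(p₁·p₂) ≈ 1.699 rad (97.3°). The total great-circle distance is δ·R ≈ 1.699 × 3959 ≈ 6725 mi, so the target fraction is f = 5700/6725 ≈ 0.848.
Interpolate at f ≈ 0.848 with slerp weights a = sin((1−f)δ)/sin δ ≈ 0.258, b = sin(fδ)/sin δ ≈ 1.000.
p = a·p₁ + b·p₂ ≈ (0.519, 0.752, 0.406); φ = arcsin(p_z) ≈ 23.97°, λ = atan2(p_y, p_x) ≈ 55.36°.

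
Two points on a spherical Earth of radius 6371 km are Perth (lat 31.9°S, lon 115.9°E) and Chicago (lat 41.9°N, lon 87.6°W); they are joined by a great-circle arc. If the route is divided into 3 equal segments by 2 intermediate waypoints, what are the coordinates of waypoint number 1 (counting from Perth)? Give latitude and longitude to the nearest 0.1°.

≈ lat 3.9°N, lon 157.0°E

Write both endpoints as unit vectors p₁, p₂ with components (cos φ cos λ, cos φ sin λ, sin φ).
The central angle between the endpoints is δ = arccos(p₁·p₂) ≈ 2.772 rad (158.8°).
Interpolate at f = 1/3 with slerp weights a = sin((1−f)δ)/sin δ ≈ 2.661, b = sin(fδ)/sin δ ≈ 2.208.
p = a·p₁ + b·p₂ ≈ (-0.918, 0.391, 0.068); φ = arcsin(p_z) ≈ 3.91°, λ = atan2(p_y, p_x) ≈ 156.96°.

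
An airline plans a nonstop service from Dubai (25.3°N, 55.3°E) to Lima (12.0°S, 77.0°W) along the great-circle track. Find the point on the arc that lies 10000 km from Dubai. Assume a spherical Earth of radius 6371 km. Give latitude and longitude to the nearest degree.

≈ (7°N, 38°W)

From cos δ = sin φ₁ sin φ₂ + cos φ₁ cos φ₂ cos Δλ, the central angle is δ ≈ 2.324 rad (133.2°). The total great-circle distance is δ·R ≈ 2.324 × 6371 ≈ 14807 km, so the target fraction is f = 10000/14807 ≈ 0.675.
Interpolate at f ≈ 0.675 with slerp weights a = sin((1−f)δ)/sin δ ≈ 0.939, b = sin(fδ)/sin δ ≈ 1.371.
p = a·p₁ + b·p₂ ≈ (0.785, -0.609, 0.116); φ = arcsin(p_z) ≈ 6.67°, λ = atan2(p_y, p_x) ≈ -37.80°.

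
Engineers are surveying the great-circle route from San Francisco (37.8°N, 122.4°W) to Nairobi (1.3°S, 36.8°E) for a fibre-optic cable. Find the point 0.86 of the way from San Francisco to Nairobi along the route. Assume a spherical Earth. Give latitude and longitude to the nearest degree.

≈ (16°N, 28°E)

Convert each endpoint to a unit vector on the sphere (x = cos φ cos λ, y = cos φ sin λ, z = sin φ).
The central angle between the endpoints is δ = arccos(p₁·p₂) ≈ 2.422 rad (138.8°).
Interpolate at f = 0.86 with slerp weights a = sin((1−f)δ)/sin δ ≈ 0.505, b = sin(fδ)/sin δ ≈ 1.323.
p = a·p₁ + b·p₂ ≈ (0.845, 0.455, 0.280); φ = arcsin(p_z) ≈ 16.23°, λ = atan2(p_y, p_x) ≈ 28.31°.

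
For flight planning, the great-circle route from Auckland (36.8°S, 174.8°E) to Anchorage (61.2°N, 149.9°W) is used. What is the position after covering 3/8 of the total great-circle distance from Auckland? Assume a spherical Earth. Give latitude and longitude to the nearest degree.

≈ 0°N, 175°W

Write both endpoints as unit vectors p₁, p₂ with components (cos φ cos λ, cos φ sin λ, sin φ).
The central angle between the endpoints is δ = arccos(p₁·p₂) ≈ 1.782 rad (102.1°).
Interpolate at f = 3/8 with slerp weights a = sin((1−f)δ)/sin δ ≈ 0.918, b = sin(fδ)/sin δ ≈ 0.634.
p = a·p₁ + b·p₂ ≈ (-0.996, -0.087, 0.006); φ = arcsin(p_z) ≈ 0.32°, λ = atan2(p_y, p_x) ≈ -175.04°.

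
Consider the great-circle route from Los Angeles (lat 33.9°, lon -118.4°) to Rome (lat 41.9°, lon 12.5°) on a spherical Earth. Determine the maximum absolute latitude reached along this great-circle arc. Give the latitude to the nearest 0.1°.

The great circle lies in the plane with unit normal n̂ = (p₁ × p₂)/|p₁ × p₂|.
Here n̂_z ≈ +0.467; the vertex latitude is φ_max = arccos|n̂_z| ≈ 62.1°.
Check via Clairaut: cos φ_max = |cos φ₁| · sin C = cos(33.9°)·sin(34.3°) ≈ 0.467, again giving ≈ 62.1°.

≈ 62.1°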